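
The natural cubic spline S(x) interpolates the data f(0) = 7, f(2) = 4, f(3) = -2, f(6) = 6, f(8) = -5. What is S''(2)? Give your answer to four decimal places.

Write σ_i for S''(x_i). With h_i = 2, 1, 3, 2 and divided differences Δ_i = -3/2, -6, 8/3, -11/2, the continuity of S' gives the tridiagonal system
  2·σ_0 + 6·σ_1 + 1·σ_2 = 6(Δ_1 - Δ_0) = -27
  1·σ_1 + 8·σ_2 + 3·σ_3 = 6(Δ_2 - Δ_1) = 52
  3·σ_2 + 10·σ_3 + 2·σ_4 = 6(Δ_3 - Δ_2) = -49
Natural end conditions: σ_0 = σ_4 = 0.
Forward elimination and back-substitution give σ_0 = 0, σ_1 = -323/52, σ_2 = 267/26, σ_3 = -415/52, σ_4 = 0.

-6.2115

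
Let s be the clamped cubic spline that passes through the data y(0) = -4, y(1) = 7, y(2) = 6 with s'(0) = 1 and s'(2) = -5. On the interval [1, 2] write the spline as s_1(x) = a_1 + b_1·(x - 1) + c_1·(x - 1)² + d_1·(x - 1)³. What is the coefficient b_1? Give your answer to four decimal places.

Put σ_i = s'' at the i-th knot. Here h = (1, 1) and Δ = (11, -1), so the interior equations h_(i-1)·σ_(i-1) + 2(h_(i-1)+h_i)·σ_i + h_i·σ_(i+1) = 6(Δ_i − Δ_(i-1)) read
  1·σ_0 + 4·σ_1 + 1·σ_2 = 6(Δ_1 - Δ_0) = -72
Clamped end conditions give two more equations: 2h_0·σ_0 + h_0·σ_1 = 6(Δ_0 - s'(0)) = 60 and h_1·σ_1 + 2h_1·σ_2 = 6(s'(2) - Δ_1) = -24.
Solving: σ_0 = 45, σ_1 = -30, σ_2 = 3.
On [1, 2], with s_1(x) = a_1 + b_1·(x - 1) + c_1·(x - 1)² + d_1·(x - 1)³: c_1 = σ_1/2 = -15, d_1 = (σ_2 - σ_1)/(6h_1) = 11/2, b_1 = Δ_1 - h_1(2σ_1 + σ_2)/6 = 17/2.

8.5000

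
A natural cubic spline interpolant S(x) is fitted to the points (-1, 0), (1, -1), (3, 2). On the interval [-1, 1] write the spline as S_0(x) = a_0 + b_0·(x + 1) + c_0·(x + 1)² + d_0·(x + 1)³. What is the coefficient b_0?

-1

Write M_i for S''(x_i). With h_i = 2, 2 and divided differences Δ_i = -1/2, 3/2, the continuity of S' gives the tridiagonal system
  2·M_0 + 8·M_1 + 2·M_2 = 6(Δ_1 - Δ_0) = 12
Natural end conditions: M_0 = M_2 = 0.
Forward elimination and back-substitution give M_0 = 0, M_1 = 3/2, M_2 = 0.
On [-1, 1], with S_0(x) = a_0 + b_0·(x + 1) + c_0·(x + 1)² + d_0·(x + 1)³: c_0 = M_0/2 = 0, d_0 = (M_1 - M_0)/(6h_0) = 1/8, b_0 = Δ_0 - h_0(2M_0 + M_1)/6 = -1.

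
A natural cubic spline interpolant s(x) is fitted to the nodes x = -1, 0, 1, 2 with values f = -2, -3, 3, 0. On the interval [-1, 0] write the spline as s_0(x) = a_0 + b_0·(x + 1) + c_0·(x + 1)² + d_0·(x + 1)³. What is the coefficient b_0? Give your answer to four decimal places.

-3.4667

Let m_i = s''(x_i). Step sizes h_i = 1, 1, 1; slopes of the chords Δ_i = (y_(i+1) - y_i)/h_i = -1, 6, -3.
  1·m_0 + 4·m_1 + 1·m_2 = 6(Δ_1 - Δ_0) = 42
  1·m_1 + 4·m_2 + 1·m_3 = 6(Δ_2 - Δ_1) = -54
Natural end conditions: m_0 = m_3 = 0.
Solving the tridiagonal system: m_0 = 0, m_1 = 74/5, m_2 = -86/5, m_3 = 0.
On [-1, 0], with s_0(x) = a_0 + b_0·(x + 1) + c_0·(x + 1)² + d_0·(x + 1)³: c_0 = m_0/2 = 0, d_0 = (m_1 - m_0)/(6h_0) = 37/15, b_0 = Δ_0 - h_0(2m_0 + m_1)/6 = -52/15.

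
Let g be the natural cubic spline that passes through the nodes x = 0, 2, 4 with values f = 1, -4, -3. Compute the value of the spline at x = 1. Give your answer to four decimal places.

With M_i denoting the second derivative at x_i, h_i = 2, 2, and Δ_i = (y_(i+1) − y_i)/h_i = -5/2, 1/2:
  2·M_0 + 8·M_1 + 2·M_2 = 6(Δ_1 - Δ_0) = 18
Natural end conditions: M_0 = M_2 = 0.
Solving the tridiagonal system: M_0 = 0, M_1 = 9/4, M_2 = 0.
On [0, 2], g(x) = 1 - 13/4·x + 0·x² + 3/16·x³.
With x = 1: g(1) = -33/16.

-2.0625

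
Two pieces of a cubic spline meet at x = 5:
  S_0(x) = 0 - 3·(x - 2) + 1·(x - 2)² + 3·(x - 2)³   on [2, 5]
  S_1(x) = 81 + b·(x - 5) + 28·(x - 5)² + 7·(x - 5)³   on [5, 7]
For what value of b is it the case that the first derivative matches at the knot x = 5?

S_0'(x) = -3 + 2·(x - 2) + 9·(x - 2)², so S_0'(5) = 84. On the right, S_1'(5) = b, so b = 84.

84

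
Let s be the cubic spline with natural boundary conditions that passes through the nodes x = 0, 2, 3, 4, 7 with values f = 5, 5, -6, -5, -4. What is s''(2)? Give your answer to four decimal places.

-14.7528

Put σ_i = s'' at the i-th knot. Here h = (2, 1, 1, 3) and Δ = (0, -11, 1, 1/3), so the interior equations h_(i-1)·σ_(i-1) + 2(h_(i-1)+h_i)·σ_i + h_i·σ_(i+1) = 6(Δ_i − Δ_(i-1)) read
  2·σ_0 + 6·σ_1 + 1·σ_2 = 6(Δ_1 - Δ_0) = -66
  1·σ_1 + 4·σ_2 + 1·σ_3 = 6(Δ_2 - Δ_1) = 72
  1·σ_2 + 8·σ_3 + 3·σ_4 = 6(Δ_3 - Δ_2) = -4
Natural end conditions: σ_0 = σ_4 = 0.
Solving: σ_0 = 0, σ_1 = -1313/89, σ_2 = 2004/89, σ_3 = -295/89, σ_4 = 0.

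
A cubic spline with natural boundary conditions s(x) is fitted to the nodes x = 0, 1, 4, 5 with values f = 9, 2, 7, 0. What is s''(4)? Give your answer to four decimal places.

-10.4000

Let M_i = s''(x_i). Step sizes h_i = 1, 3, 1; slopes of the chords Δ_i = (y_(i+1) - y_i)/h_i = -7, 5/3, -7.
  1·M_0 + 8·M_1 + 3·M_2 = 6(Δ_1 - Δ_0) = 52
  3·M_1 + 8·M_2 + 1·M_3 = 6(Δ_2 - Δ_1) = -52
Natural end conditions: M_0 = M_3 = 0.
Solving: M_0 = 0, M_1 = 52/5, M_2 = -52/5, M_3 = 0.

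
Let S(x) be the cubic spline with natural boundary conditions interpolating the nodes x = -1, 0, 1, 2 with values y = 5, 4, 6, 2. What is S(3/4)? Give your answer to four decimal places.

5.8094

With M_i denoting the second derivative at x_i, h_i = 1, 1, 1, and Δ_i = (y_(i+1) − y_i)/h_i = -1, 2, -4:
  1·M_0 + 4·M_1 + 1·M_2 = 6(Δ_1 - Δ_0) = 18
  1·M_1 + 4·M_2 + 1·M_3 = 6(Δ_2 - Δ_1) = -36
Natural end conditions: M_0 = M_3 = 0.
Solving: M_0 = 0, M_1 = 36/5, M_2 = -54/5, M_3 = 0.
On [0, 1], S(x) = 4 + 7/5·x + 18/5·x² - 3·x³.
With x = 3/4: S(3/4) = 1859/320.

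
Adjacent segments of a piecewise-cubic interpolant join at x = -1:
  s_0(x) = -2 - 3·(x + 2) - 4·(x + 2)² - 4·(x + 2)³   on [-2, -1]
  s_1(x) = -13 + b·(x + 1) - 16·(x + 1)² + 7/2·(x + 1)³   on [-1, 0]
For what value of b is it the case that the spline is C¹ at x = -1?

s_0'(x) = -3 - 8·(x + 2) - 12·(x + 2)², so s_0'(-1) = -23. On the right, s_1'(-1) = b, so b = -23.

-23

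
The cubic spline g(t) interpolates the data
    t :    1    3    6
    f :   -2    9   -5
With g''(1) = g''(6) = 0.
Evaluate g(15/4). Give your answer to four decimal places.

8.5023

Put M_i = g'' at the i-th knot. Here h = (2, 3) and Δ = (11/2, -14/3), so the interior equations h_(i-1)·M_(i-1) + 2(h_(i-1)+h_i)·M_i + h_i·M_(i+1) = 6(Δ_i − Δ_(i-1)) read
  2·M_0 + 10·M_1 + 3·M_2 = 6(Δ_1 - Δ_0) = -61
Natural end conditions: M_0 = M_2 = 0.
Hence M_0 = 0, M_1 = -61/10, M_2 = 0.
On [3, 6], g(t) = 9 + 43/30·(t - 3) - 61/20·(t - 3)² + 61/180·(t - 3)³.
With (t - 3) = 3/4: g(15/4) = 10883/1280.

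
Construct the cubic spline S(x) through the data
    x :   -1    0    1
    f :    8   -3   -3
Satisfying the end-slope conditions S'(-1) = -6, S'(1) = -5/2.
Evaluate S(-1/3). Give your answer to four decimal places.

0.3148

Put M_i = S'' at the i-th knot. Here h = (1, 1) and Δ = (-11, 0), so the interior equations h_(i-1)·M_(i-1) + 2(h_(i-1)+h_i)·M_i + h_i·M_(i+1) = 6(Δ_i − Δ_(i-1)) read
  1·M_0 + 4·M_1 + 1·M_2 = 6(Δ_1 - Δ_0) = 66
Clamped end conditions give two more equations: 2h_0·M_0 + h_0·M_1 = 6(Δ_0 - S'(-1)) = -30 and h_1·M_1 + 2h_1·M_2 = 6(S'(1) - Δ_1) = -15.
Solving the tridiagonal system: M_0 = -119/4, M_1 = 59/2, M_2 = -89/4.
On [-1, 0], S(x) = 8 - 6·(x + 1) - 119/8·(x + 1)² + 79/8·(x + 1)³.
With (x + 1) = 2/3: S(-1/3) = 17/54.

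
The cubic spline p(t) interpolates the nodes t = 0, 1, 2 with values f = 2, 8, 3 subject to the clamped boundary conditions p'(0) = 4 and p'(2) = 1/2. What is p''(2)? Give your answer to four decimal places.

31.2500

Let M_i = p''(x_i). Step sizes h_i = 1, 1; slopes of the chords Δ_i = (y_(i+1) - y_i)/h_i = 6, -5.
  1·M_0 + 4·M_1 + 1·M_2 = 6(Δ_1 - Δ_0) = -66
Clamped end conditions give two more equations: 2h_0·M_0 + h_0·M_1 = 6(Δ_0 - p'(0)) = 12 and h_1·M_1 + 2h_1·M_2 = 6(p'(2) - Δ_1) = 33.
Forward elimination and back-substitution give M_0 = 83/4, M_1 = -59/2, M_2 = 125/4.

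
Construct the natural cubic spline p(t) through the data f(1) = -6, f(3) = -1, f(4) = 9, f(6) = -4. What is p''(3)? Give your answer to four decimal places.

10.5429

Put σ_i = p'' at the i-th knot. Here h = (2, 1, 2) and Δ = (5/2, 10, -13/2), so the interior equations h_(i-1)·σ_(i-1) + 2(h_(i-1)+h_i)·σ_i + h_i·σ_(i+1) = 6(Δ_i − Δ_(i-1)) read
  2·σ_0 + 6·σ_1 + 1·σ_2 = 6(Δ_1 - Δ_0) = 45
  1·σ_1 + 6·σ_2 + 2·σ_3 = 6(Δ_2 - Δ_1) = -99
Natural end conditions: σ_0 = σ_3 = 0.
Solving the tridiagonal system: σ_0 = 0, σ_1 = 369/35, σ_2 = -639/35, σ_3 = 0.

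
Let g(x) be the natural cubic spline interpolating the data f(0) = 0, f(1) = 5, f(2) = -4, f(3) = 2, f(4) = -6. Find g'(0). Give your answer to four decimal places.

10.0714

Write σ_i for g''(x_i). With h_i = 1, 1, 1, 1 and divided differences Δ_i = 5, -9, 6, -8, the continuity of g' gives the tridiagonal system
  1·σ_0 + 4·σ_1 + 1·σ_2 = 6(Δ_1 - Δ_0) = -84
  1·σ_1 + 4·σ_2 + 1·σ_3 = 6(Δ_2 - Δ_1) = 90
  1·σ_2 + 4·σ_3 + 1·σ_4 = 6(Δ_3 - Δ_2) = -84
Natural end conditions: σ_0 = σ_4 = 0.
Forward elimination and back-substitution give σ_0 = 0, σ_1 = -213/7, σ_2 = 264/7, σ_3 = -213/7, σ_4 = 0.
On [0, 1], g'(x) = b_0 + 2c_0·x + 3d_0·x² with b_0 = Δ_0 - h_0(2σ_0 + σ_1)/6 = 141/14, c_0 = σ_0/2 = 0, d_0 = (σ_1 - σ_0)/(6h_0) = -71/14. So g'(0) = 141/14.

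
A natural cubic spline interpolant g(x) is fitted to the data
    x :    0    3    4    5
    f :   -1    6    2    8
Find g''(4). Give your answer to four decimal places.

With M_i denoting the second derivative at x_i, h_i = 3, 1, 1, and Δ_i = (y_(i+1) − y_i)/h_i = 7/3, -4, 6:
  3·M_0 + 8·M_1 + 1·M_2 = 6(Δ_1 - Δ_0) = -38
  1·M_1 + 4·M_2 + 1·M_3 = 6(Δ_2 - Δ_1) = 60
Natural end conditions: M_0 = M_3 = 0.
Forward elimination and back-substitution give M_0 = 0, M_1 = -212/31, M_2 = 518/31, M_3 = 0.

16.7097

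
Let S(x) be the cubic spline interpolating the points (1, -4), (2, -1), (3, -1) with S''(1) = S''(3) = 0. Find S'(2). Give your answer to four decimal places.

1.5000

With m_i denoting the second derivative at x_i, h_i = 1, 1, and Δ_i = (y_(i+1) − y_i)/h_i = 3, 0:
  1·m_0 + 4·m_1 + 1·m_2 = 6(Δ_1 - Δ_0) = -18
Natural end conditions: m_0 = m_2 = 0.
Forward elimination and back-substitution give m_0 = 0, m_1 = -9/2, m_2 = 0.
On [2, 3], S'(x) = b_1 + 2c_1·(x - 2) + 3d_1·(x - 2)² with b_1 = Δ_1 - h_1(2m_1 + m_2)/6 = 3/2, c_1 = m_1/2 = -9/4, d_1 = (m_2 - m_1)/(6h_1) = 3/4. So S'(2) = 3/2.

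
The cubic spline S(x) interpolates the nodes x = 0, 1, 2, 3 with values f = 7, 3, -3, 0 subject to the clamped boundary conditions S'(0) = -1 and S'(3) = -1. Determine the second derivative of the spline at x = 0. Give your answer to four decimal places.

Put M_i = S'' at the i-th knot. Here h = (1, 1, 1) and Δ = (-4, -6, 3), so the interior equations h_(i-1)·M_(i-1) + 2(h_(i-1)+h_i)·M_i + h_i·M_(i+1) = 6(Δ_i − Δ_(i-1)) read
  1·M_0 + 4·M_1 + 1·M_2 = 6(Δ_1 - Δ_0) = -12
  1·M_1 + 4·M_2 + 1·M_3 = 6(Δ_2 - Δ_1) = 54
Clamped end conditions give two more equations: 2h_0·M_0 + h_0·M_1 = 6(Δ_0 - S'(0)) = -18 and h_2·M_2 + 2h_2·M_3 = 6(S'(3) - Δ_2) = -24.
Hence M_0 = -28/5, M_1 = -34/5, M_2 = 104/5, M_3 = -112/5.

-5.6000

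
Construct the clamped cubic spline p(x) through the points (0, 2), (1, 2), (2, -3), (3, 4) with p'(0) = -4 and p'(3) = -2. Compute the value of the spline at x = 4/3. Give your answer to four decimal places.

With m_i denoting the second derivative at x_i, h_i = 1, 1, 1, and Δ_i = (y_(i+1) − y_i)/h_i = 0, -5, 7:
  1·m_0 + 4·m_1 + 1·m_2 = 6(Δ_1 - Δ_0) = -30
  1·m_1 + 4·m_2 + 1·m_3 = 6(Δ_2 - Δ_1) = 72
Clamped end conditions give two more equations: 2h_0·m_0 + h_0·m_1 = 6(Δ_0 - p'(0)) = 24 and h_2·m_2 + 2h_2·m_3 = 6(p'(3) - Δ_2) = -54.
Solving: m_0 = 344/15, m_1 = -328/15, m_2 = 518/15, m_3 = -664/15.
On [1, 2], p(x) = 2 - 52/15·(x - 1) - 164/15·(x - 1)² + 47/5·(x - 1)³.
With (x - 1) = 1/3: p(4/3) = -1/45.

-0.0222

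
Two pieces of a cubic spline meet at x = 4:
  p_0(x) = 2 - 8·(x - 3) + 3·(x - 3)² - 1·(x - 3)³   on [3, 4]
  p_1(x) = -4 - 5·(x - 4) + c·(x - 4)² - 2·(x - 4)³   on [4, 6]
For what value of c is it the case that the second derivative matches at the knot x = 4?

p_0''(x) = 6 - 6·(x - 3), so p_0''(4) = 0. On the right, p_1''(4) = 2c, so c = 0.

0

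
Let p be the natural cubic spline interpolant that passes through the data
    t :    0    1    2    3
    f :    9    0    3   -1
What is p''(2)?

-16

With m_i denoting the second derivative at x_i, h_i = 1, 1, 1, and Δ_i = (y_(i+1) − y_i)/h_i = -9, 3, -4:
  1·m_0 + 4·m_1 + 1·m_2 = 6(Δ_1 - Δ_0) = 72
  1·m_1 + 4·m_2 + 1·m_3 = 6(Δ_2 - Δ_1) = -42
Natural end conditions: m_0 = m_3 = 0.
Hence m_0 = 0, m_1 = 22, m_2 = -16, m_3 = 0.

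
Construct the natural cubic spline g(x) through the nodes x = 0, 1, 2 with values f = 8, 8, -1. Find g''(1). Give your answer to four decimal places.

-13.5000

With σ_i denoting the second derivative at x_i, h_i = 1, 1, and Δ_i = (y_(i+1) − y_i)/h_i = 0, -9:
  1·σ_0 + 4·σ_1 + 1·σ_2 = 6(Δ_1 - Δ_0) = -54
Natural end conditions: σ_0 = σ_2 = 0.
Hence σ_0 = 0, σ_1 = -27/2, σ_2 = 0.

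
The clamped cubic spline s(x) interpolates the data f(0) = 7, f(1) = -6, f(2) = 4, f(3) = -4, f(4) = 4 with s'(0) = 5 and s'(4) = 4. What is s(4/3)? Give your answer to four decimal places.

-4.2593

With M_i denoting the second derivative at x_i, h_i = 1, 1, 1, 1, and Δ_i = (y_(i+1) − y_i)/h_i = -13, 10, -8, 8:
  1·M_0 + 4·M_1 + 1·M_2 = 6(Δ_1 - Δ_0) = 138
  1·M_1 + 4·M_2 + 1·M_3 = 6(Δ_2 - Δ_1) = -108
  1·M_2 + 4·M_3 + 1·M_4 = 6(Δ_3 - Δ_2) = 96
Clamped end conditions give two more equations: 2h_0·M_0 + h_0·M_1 = 6(Δ_0 - s'(0)) = -108 and h_3·M_3 + 2h_3·M_4 = 6(s'(4) - Δ_3) = -24.
Solving the tridiagonal system: M_0 = -179/2, M_1 = 71, M_2 = -113/2, M_3 = 47, M_4 = -71/2.
On [1, 2], s(x) = -6 - 17/4·(x - 1) + 71/2·(x - 1)² - 85/4·(x - 1)³.
With (x - 1) = 1/3: s(4/3) = -115/27.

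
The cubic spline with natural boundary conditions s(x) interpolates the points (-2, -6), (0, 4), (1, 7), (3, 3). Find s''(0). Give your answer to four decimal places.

Put σ_i = s'' at the i-th knot. Here h = (2, 1, 2) and Δ = (5, 3, -2), so the interior equations h_(i-1)·σ_(i-1) + 2(h_(i-1)+h_i)·σ_i + h_i·σ_(i+1) = 6(Δ_i − Δ_(i-1)) read
  2·σ_0 + 6·σ_1 + 1·σ_2 = 6(Δ_1 - Δ_0) = -12
  1·σ_1 + 6·σ_2 + 2·σ_3 = 6(Δ_2 - Δ_1) = -30
Natural end conditions: σ_0 = σ_3 = 0.
Hence σ_0 = 0, σ_1 = -6/5, σ_2 = -24/5, σ_3 = 0.

-1.2000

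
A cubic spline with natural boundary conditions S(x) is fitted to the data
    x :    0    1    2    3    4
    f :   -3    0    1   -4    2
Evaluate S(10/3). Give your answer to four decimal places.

Let m_i = S''(x_i). Step sizes h_i = 1, 1, 1, 1; slopes of the chords Δ_i = (y_(i+1) - y_i)/h_i = 3, 1, -5, 6.
  1·m_0 + 4·m_1 + 1·m_2 = 6(Δ_1 - Δ_0) = -12
  1·m_1 + 4·m_2 + 1·m_3 = 6(Δ_2 - Δ_1) = -36
  1·m_2 + 4·m_3 + 1·m_4 = 6(Δ_3 - Δ_2) = 66
Natural end conditions: m_0 = m_4 = 0.
Forward elimination and back-substitution give m_0 = 0, m_1 = 15/28, m_2 = -99/7, m_3 = 561/28, m_4 = 0.
On [3, 4], S(x) = -4 - 19/28·(x - 3) + 561/56·(x - 3)² - 187/56·(x - 3)³.
With (x - 3) = 1/3: S(10/3) = -2447/756.

-3.2368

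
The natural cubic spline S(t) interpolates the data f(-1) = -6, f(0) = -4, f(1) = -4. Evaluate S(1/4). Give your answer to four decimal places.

-3.8359

Put σ_i = S'' at the i-th knot. Here h = (1, 1) and Δ = (2, 0), so the interior equations h_(i-1)·σ_(i-1) + 2(h_(i-1)+h_i)·σ_i + h_i·σ_(i+1) = 6(Δ_i − Δ_(i-1)) read
  1·σ_0 + 4·σ_1 + 1·σ_2 = 6(Δ_1 - Δ_0) = -12
Natural end conditions: σ_0 = σ_2 = 0.
Solving: σ_0 = 0, σ_1 = -3, σ_2 = 0.
On [0, 1], S(t) = -4 + 1·t - 3/2·t² + 1/2·t³.
With t = 1/4: S(1/4) = -491/128.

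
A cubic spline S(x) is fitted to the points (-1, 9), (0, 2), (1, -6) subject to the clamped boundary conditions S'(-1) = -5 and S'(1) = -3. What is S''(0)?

-5

Let M_i = S''(x_i). Step sizes h_i = 1, 1; slopes of the chords Δ_i = (y_(i+1) - y_i)/h_i = -7, -8.
  1·M_0 + 4·M_1 + 1·M_2 = 6(Δ_1 - Δ_0) = -6
Clamped end conditions give two more equations: 2h_0·M_0 + h_0·M_1 = 6(Δ_0 - S'(-1)) = -12 and h_1·M_1 + 2h_1·M_2 = 6(S'(1) - Δ_1) = 30.
Solving: M_0 = -7/2, M_1 = -5, M_2 = 35/2.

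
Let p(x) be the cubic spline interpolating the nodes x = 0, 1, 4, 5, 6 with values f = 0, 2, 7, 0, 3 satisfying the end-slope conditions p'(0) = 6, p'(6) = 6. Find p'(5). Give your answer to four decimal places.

-2.9167

Put M_i = p'' at the i-th knot. Here h = (1, 3, 1, 1) and Δ = (2, 5/3, -7, 3), so the interior equations h_(i-1)·M_(i-1) + 2(h_(i-1)+h_i)·M_i + h_i·M_(i+1) = 6(Δ_i − Δ_(i-1)) read
  1·M_0 + 8·M_1 + 3·M_2 = 6(Δ_1 - Δ_0) = -2
  3·M_1 + 8·M_2 + 1·M_3 = 6(Δ_2 - Δ_1) = -52
  1·M_2 + 4·M_3 + 1·M_4 = 6(Δ_3 - Δ_2) = 60
Clamped end conditions give two more equations: 2h_0·M_0 + h_0·M_1 = 6(Δ_0 - p'(0)) = -24 and h_3·M_3 + 2h_3·M_4 = 6(p'(6) - Δ_3) = 18.
Forward elimination and back-substitution give M_0 = -89/6, M_1 = 17/3, M_2 = -65/6, M_3 = 53/3, M_4 = 1/6.
On [5, 6], p'(x) = b_3 + 2c_3·(x - 5) + 3d_3·(x - 5)² with b_3 = Δ_3 - h_3(2M_3 + M_4)/6 = -35/12, c_3 = M_3/2 = 53/6, d_3 = (M_4 - M_3)/(6h_3) = -35/12. So p'(5) = -35/12.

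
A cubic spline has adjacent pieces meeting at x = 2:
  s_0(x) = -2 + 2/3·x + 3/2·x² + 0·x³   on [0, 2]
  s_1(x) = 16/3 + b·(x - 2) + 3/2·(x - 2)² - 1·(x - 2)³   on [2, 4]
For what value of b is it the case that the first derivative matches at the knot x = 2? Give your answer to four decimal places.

s_0'(x) = 2/3 + 3·x + 0·x², so s_0'(2) = 20/3. On the right, s_1'(2) = b, so b = 20/3.

6.6667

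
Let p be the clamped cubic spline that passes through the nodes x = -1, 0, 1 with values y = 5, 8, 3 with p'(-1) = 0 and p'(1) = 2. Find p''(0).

Let M_i = p''(x_i). Step sizes h_i = 1, 1; slopes of the chords Δ_i = (y_(i+1) - y_i)/h_i = 3, -5.
  1·M_0 + 4·M_1 + 1·M_2 = 6(Δ_1 - Δ_0) = -48
Clamped end conditions give two more equations: 2h_0·M_0 + h_0·M_1 = 6(Δ_0 - p'(-1)) = 18 and h_1·M_1 + 2h_1·M_2 = 6(p'(1) - Δ_1) = 42.
Forward elimination and back-substitution give M_0 = 22, M_1 = -26, M_2 = 34.

-26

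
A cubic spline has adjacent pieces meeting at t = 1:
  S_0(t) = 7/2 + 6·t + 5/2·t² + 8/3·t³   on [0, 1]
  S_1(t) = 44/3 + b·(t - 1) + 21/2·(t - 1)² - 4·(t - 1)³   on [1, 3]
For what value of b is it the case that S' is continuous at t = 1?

19

S_0'(t) = 6 + 5·t + 8·t², so S_0'(1) = 19. On the right, S_1'(1) = b, so b = 19.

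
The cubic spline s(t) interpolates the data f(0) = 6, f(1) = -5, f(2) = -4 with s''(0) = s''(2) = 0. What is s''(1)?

Put M_i = s'' at the i-th knot. Here h = (1, 1) and Δ = (-11, 1), so the interior equations h_(i-1)·M_(i-1) + 2(h_(i-1)+h_i)·M_i + h_i·M_(i+1) = 6(Δ_i − Δ_(i-1)) read
  1·M_0 + 4·M_1 + 1·M_2 = 6(Δ_1 - Δ_0) = 72
Natural end conditions: M_0 = M_2 = 0.
Solving the tridiagonal system: M_0 = 0, M_1 = 18, M_2 = 0.

18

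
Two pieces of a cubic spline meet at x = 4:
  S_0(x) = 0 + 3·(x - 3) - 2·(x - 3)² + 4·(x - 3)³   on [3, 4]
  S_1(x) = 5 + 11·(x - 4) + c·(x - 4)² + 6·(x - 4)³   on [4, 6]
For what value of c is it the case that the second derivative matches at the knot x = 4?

10

S_0''(x) = -4 + 24·(x - 3), so S_0''(4) = 20. On the right, S_1''(4) = 2c, so c = 10.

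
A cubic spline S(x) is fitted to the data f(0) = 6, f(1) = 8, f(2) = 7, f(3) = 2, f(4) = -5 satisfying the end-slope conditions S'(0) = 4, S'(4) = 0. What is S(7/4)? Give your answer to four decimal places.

7.5254

Let M_i = S''(x_i). Step sizes h_i = 1, 1, 1, 1; slopes of the chords Δ_i = (y_(i+1) - y_i)/h_i = 2, -1, -5, -7.
  1·M_0 + 4·M_1 + 1·M_2 = 6(Δ_1 - Δ_0) = -18
  1·M_1 + 4·M_2 + 1·M_3 = 6(Δ_2 - Δ_1) = -24
  1·M_2 + 4·M_3 + 1·M_4 = 6(Δ_3 - Δ_2) = -12
Clamped end conditions give two more equations: 2h_0·M_0 + h_0·M_1 = 6(Δ_0 - S'(0)) = -12 and h_3·M_3 + 2h_3·M_4 = 6(S'(4) - Δ_3) = 42.
Solving: M_0 = -19/4, M_1 = -5/2, M_2 = -13/4, M_3 = -17/2, M_4 = 101/4.
On [1, 2], S(x) = 8 + 3/8·(x - 1) - 5/4·(x - 1)² - 1/8·(x - 1)³.
With (x - 1) = 3/4: S(7/4) = 3853/512.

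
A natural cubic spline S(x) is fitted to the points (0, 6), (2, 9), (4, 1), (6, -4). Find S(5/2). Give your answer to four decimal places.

Let M_i = S''(x_i). Step sizes h_i = 2, 2, 2; slopes of the chords Δ_i = (y_(i+1) - y_i)/h_i = 3/2, -4, -5/2.
  2·M_0 + 8·M_1 + 2·M_2 = 6(Δ_1 - Δ_0) = -33
  2·M_1 + 8·M_2 + 2·M_3 = 6(Δ_2 - Δ_1) = 9
Natural end conditions: M_0 = M_3 = 0.
Solving: M_0 = 0, M_1 = -47/10, M_2 = 23/10, M_3 = 0.
On [2, 4], S(x) = 9 - 49/30·(x - 2) - 47/20·(x - 2)² + 7/12·(x - 2)³.
With (x - 2) = 1/2: S(5/2) = 1227/160.

7.6688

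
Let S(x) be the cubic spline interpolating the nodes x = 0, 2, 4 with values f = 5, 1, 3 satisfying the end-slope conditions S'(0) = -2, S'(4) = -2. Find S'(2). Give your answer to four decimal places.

Put σ_i = S'' at the i-th knot. Here h = (2, 2) and Δ = (-2, 1), so the interior equations h_(i-1)·σ_(i-1) + 2(h_(i-1)+h_i)·σ_i + h_i·σ_(i+1) = 6(Δ_i − Δ_(i-1)) read
  2·σ_0 + 8·σ_1 + 2·σ_2 = 6(Δ_1 - Δ_0) = 18
Clamped end conditions give two more equations: 2h_0·σ_0 + h_0·σ_1 = 6(Δ_0 - S'(0)) = 0 and h_1·σ_1 + 2h_1·σ_2 = 6(S'(4) - Δ_1) = -18.
Solving the tridiagonal system: σ_0 = -9/4, σ_1 = 9/2, σ_2 = -27/4.
On [2, 4], S'(x) = b_1 + 2c_1·(x - 2) + 3d_1·(x - 2)² with b_1 = Δ_1 - h_1(2σ_1 + σ_2)/6 = 1/4, c_1 = σ_1/2 = 9/4, d_1 = (σ_2 - σ_1)/(6h_1) = -15/16. So S'(2) = 1/4.

0.2500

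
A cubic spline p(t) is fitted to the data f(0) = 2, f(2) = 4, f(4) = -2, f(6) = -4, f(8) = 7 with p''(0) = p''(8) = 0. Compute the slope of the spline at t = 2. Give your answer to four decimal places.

-1.1964

Write σ_i for p''(x_i). With h_i = 2, 2, 2, 2 and divided differences Δ_i = 1, -3, -1, 11/2, the continuity of p' gives the tridiagonal system
  2·σ_0 + 8·σ_1 + 2·σ_2 = 6(Δ_1 - Δ_0) = -24
  2·σ_1 + 8·σ_2 + 2·σ_3 = 6(Δ_2 - Δ_1) = 12
  2·σ_2 + 8·σ_3 + 2·σ_4 = 6(Δ_3 - Δ_2) = 39
Natural end conditions: σ_0 = σ_4 = 0.
Solving: σ_0 = 0, σ_1 = -369/112, σ_2 = 33/28, σ_3 = 513/112, σ_4 = 0.
On [2, 4], p'(t) = b_1 + 2c_1·(t - 2) + 3d_1·(t - 2)² with b_1 = Δ_1 - h_1(2σ_1 + σ_2)/6 = -67/56, c_1 = σ_1/2 = -369/224, d_1 = (σ_2 - σ_1)/(6h_1) = 167/448. So p'(2) = -67/56.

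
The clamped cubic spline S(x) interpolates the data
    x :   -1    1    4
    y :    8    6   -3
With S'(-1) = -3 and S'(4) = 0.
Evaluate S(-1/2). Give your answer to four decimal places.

7.0125

Write σ_i for S''(x_i). With h_i = 2, 3 and divided differences Δ_i = -1, -3, the continuity of S' gives the tridiagonal system
  2·σ_0 + 10·σ_1 + 3·σ_2 = 6(Δ_1 - Δ_0) = -12
Clamped end conditions give two more equations: 2h_0·σ_0 + h_0·σ_1 = 6(Δ_0 - S'(-1)) = 12 and h_1·σ_1 + 2h_1·σ_2 = 6(S'(4) - Δ_1) = 18.
Solving: σ_0 = 24/5, σ_1 = -18/5, σ_2 = 24/5.
On [-1, 1], S(x) = 8 - 3·(x + 1) + 12/5·(x + 1)² - 7/10·(x + 1)³.
With (x + 1) = 1/2: S(-1/2) = 561/80.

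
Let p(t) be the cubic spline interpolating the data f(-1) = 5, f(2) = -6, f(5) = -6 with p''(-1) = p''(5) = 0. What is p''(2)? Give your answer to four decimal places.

1.8333

Put m_i = p'' at the i-th knot. Here h = (3, 3) and Δ = (-11/3, 0), so the interior equations h_(i-1)·m_(i-1) + 2(h_(i-1)+h_i)·m_i + h_i·m_(i+1) = 6(Δ_i − Δ_(i-1)) read
  3·m_0 + 12·m_1 + 3·m_2 = 6(Δ_1 - Δ_0) = 22
Natural end conditions: m_0 = m_2 = 0.
Forward elimination and back-substitution give m_0 = 0, m_1 = 11/6, m_2 = 0.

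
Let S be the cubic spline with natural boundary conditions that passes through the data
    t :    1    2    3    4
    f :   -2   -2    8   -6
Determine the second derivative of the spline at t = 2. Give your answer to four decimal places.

With M_i denoting the second derivative at x_i, h_i = 1, 1, 1, and Δ_i = (y_(i+1) − y_i)/h_i = 0, 10, -14:
  1·M_0 + 4·M_1 + 1·M_2 = 6(Δ_1 - Δ_0) = 60
  1·M_1 + 4·M_2 + 1·M_3 = 6(Δ_2 - Δ_1) = -144
Natural end conditions: M_0 = M_3 = 0.
Forward elimination and back-substitution give M_0 = 0, M_1 = 128/5, M_2 = -212/5, M_3 = 0.

25.6000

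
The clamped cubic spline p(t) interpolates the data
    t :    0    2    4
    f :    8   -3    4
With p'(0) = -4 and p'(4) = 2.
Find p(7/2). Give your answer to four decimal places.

2.2500

Let σ_i = p''(x_i). Step sizes h_i = 2, 2; slopes of the chords Δ_i = (y_(i+1) - y_i)/h_i = -11/2, 7/2.
  2·σ_0 + 8·σ_1 + 2·σ_2 = 6(Δ_1 - Δ_0) = 54
Clamped end conditions give two more equations: 2h_0·σ_0 + h_0·σ_1 = 6(Δ_0 - p'(0)) = -9 and h_1·σ_1 + 2h_1·σ_2 = 6(p'(4) - Δ_1) = -9.
Solving: σ_0 = -15/2, σ_1 = 21/2, σ_2 = -15/2.
On [2, 4], p(t) = -3 - 1·(t - 2) + 21/4·(t - 2)² - 3/2·(t - 2)³.
With (t - 2) = 3/2: p(7/2) = 9/4.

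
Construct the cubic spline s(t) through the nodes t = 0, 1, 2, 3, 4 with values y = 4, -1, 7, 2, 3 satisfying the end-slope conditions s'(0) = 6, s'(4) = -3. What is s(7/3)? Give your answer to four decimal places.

Put m_i = s'' at the i-th knot. Here h = (1, 1, 1, 1) and Δ = (-5, 8, -5, 1), so the interior equations h_(i-1)·m_(i-1) + 2(h_(i-1)+h_i)·m_i + h_i·m_(i+1) = 6(Δ_i − Δ_(i-1)) read
  1·m_0 + 4·m_1 + 1·m_2 = 6(Δ_1 - Δ_0) = 78
  1·m_1 + 4·m_2 + 1·m_3 = 6(Δ_2 - Δ_1) = -78
  1·m_2 + 4·m_3 + 1·m_4 = 6(Δ_3 - Δ_2) = 36
Clamped end conditions give two more equations: 2h_0·m_0 + h_0·m_1 = 6(Δ_0 - s'(0)) = -66 and h_3·m_3 + 2h_3·m_4 = 6(s'(4) - Δ_3) = -24.
Solving: m_0 = -54, m_1 = 42, m_2 = -36, m_3 = 24, m_4 = -24.
On [2, 3], s(t) = 7 + 3·(t - 2) - 18·(t - 2)² + 10·(t - 2)³.
With (t - 2) = 1/3: s(7/3) = 172/27.

6.3704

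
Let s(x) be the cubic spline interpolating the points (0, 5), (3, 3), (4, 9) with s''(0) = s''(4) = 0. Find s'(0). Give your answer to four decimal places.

-3.1667

With M_i denoting the second derivative at x_i, h_i = 3, 1, and Δ_i = (y_(i+1) − y_i)/h_i = -2/3, 6:
  3·M_0 + 8·M_1 + 1·M_2 = 6(Δ_1 - Δ_0) = 40
Natural end conditions: M_0 = M_2 = 0.
Forward elimination and back-substitution give M_0 = 0, M_1 = 5, M_2 = 0.
On [0, 3], s'(x) = b_0 + 2c_0·x + 3d_0·x² with b_0 = Δ_0 - h_0(2M_0 + M_1)/6 = -19/6, c_0 = M_0/2 = 0, d_0 = (M_1 - M_0)/(6h_0) = 5/18. So s'(0) = -19/6.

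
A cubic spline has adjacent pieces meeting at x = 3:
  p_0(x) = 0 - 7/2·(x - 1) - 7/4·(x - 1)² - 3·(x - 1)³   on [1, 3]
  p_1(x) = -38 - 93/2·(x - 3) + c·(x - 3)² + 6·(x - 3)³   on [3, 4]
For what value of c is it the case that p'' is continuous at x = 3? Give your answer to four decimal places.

-19.7500

p_0''(x) = -7/2 - 18·(x - 1), so p_0''(3) = -79/2. On the right, p_1''(3) = 2c, so c = -79/4.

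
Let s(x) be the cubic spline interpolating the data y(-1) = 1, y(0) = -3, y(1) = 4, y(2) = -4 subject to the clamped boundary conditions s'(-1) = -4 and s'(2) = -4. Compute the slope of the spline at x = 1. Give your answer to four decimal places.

With m_i denoting the second derivative at x_i, h_i = 1, 1, 1, and Δ_i = (y_(i+1) − y_i)/h_i = -4, 7, -8:
  1·m_0 + 4·m_1 + 1·m_2 = 6(Δ_1 - Δ_0) = 66
  1·m_1 + 4·m_2 + 1·m_3 = 6(Δ_2 - Δ_1) = -90
Clamped end conditions give two more equations: 2h_0·m_0 + h_0·m_1 = 6(Δ_0 - s'(-1)) = 0 and h_2·m_2 + 2h_2·m_3 = 6(s'(2) - Δ_2) = 24.
Solving the tridiagonal system: m_0 = -74/5, m_1 = 148/5, m_2 = -188/5, m_3 = 154/5.
On [1, 2], s'(x) = b_2 + 2c_2·(x - 1) + 3d_2·(x - 1)² with b_2 = Δ_2 - h_2(2m_2 + m_3)/6 = -3/5, c_2 = m_2/2 = -94/5, d_2 = (m_3 - m_2)/(6h_2) = 57/5. So s'(1) = -3/5.

-0.6000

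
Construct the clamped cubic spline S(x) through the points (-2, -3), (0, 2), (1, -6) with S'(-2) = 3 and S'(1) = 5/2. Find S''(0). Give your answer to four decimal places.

Let M_i = S''(x_i). Step sizes h_i = 2, 1; slopes of the chords Δ_i = (y_(i+1) - y_i)/h_i = 5/2, -8.
  2·M_0 + 6·M_1 + 1·M_2 = 6(Δ_1 - Δ_0) = -63
Clamped end conditions give two more equations: 2h_0·M_0 + h_0·M_1 = 6(Δ_0 - S'(-2)) = -3 and h_1·M_1 + 2h_1·M_2 = 6(S'(1) - Δ_1) = 63.
Hence M_0 = 115/12, M_1 = -62/3, M_2 = 251/6.

-20.6667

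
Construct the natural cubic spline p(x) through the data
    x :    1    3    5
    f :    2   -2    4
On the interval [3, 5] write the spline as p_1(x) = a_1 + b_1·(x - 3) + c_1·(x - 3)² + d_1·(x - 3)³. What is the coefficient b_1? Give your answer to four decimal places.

Write M_i for p''(x_i). With h_i = 2, 2 and divided differences Δ_i = -2, 3, the continuity of p' gives the tridiagonal system
  2·M_0 + 8·M_1 + 2·M_2 = 6(Δ_1 - Δ_0) = 30
Natural end conditions: M_0 = M_2 = 0.
Forward elimination and back-substitution give M_0 = 0, M_1 = 15/4, M_2 = 0.
On [3, 5], with p_1(x) = a_1 + b_1·(x - 3) + c_1·(x - 3)² + d_1·(x - 3)³: c_1 = M_1/2 = 15/8, d_1 = (M_2 - M_1)/(6h_1) = -5/16, b_1 = Δ_1 - h_1(2M_1 + M_2)/6 = 1/2.

0.5000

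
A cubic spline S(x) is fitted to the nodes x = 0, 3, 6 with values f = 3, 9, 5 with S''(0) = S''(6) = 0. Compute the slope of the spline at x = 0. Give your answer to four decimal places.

2.8333

Let M_i = S''(x_i). Step sizes h_i = 3, 3; slopes of the chords Δ_i = (y_(i+1) - y_i)/h_i = 2, -4/3.
  3·M_0 + 12·M_1 + 3·M_2 = 6(Δ_1 - Δ_0) = -20
Natural end conditions: M_0 = M_2 = 0.
Solving: M_0 = 0, M_1 = -5/3, M_2 = 0.
On [0, 3], S'(x) = b_0 + 2c_0·x + 3d_0·x² with b_0 = Δ_0 - h_0(2M_0 + M_1)/6 = 17/6, c_0 = M_0/2 = 0, d_0 = (M_1 - M_0)/(6h_0) = -5/54. So S'(0) = 17/6.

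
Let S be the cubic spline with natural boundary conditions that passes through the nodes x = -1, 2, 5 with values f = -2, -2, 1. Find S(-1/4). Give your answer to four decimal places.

Put M_i = S'' at the i-th knot. Here h = (3, 3) and Δ = (0, 1), so the interior equations h_(i-1)·M_(i-1) + 2(h_(i-1)+h_i)·M_i + h_i·M_(i+1) = 6(Δ_i − Δ_(i-1)) read
  3·M_0 + 12·M_1 + 3·M_2 = 6(Δ_1 - Δ_0) = 6
Natural end conditions: M_0 = M_2 = 0.
Forward elimination and back-substitution give M_0 = 0, M_1 = 1/2, M_2 = 0.
On [-1, 2], S(x) = -2 - 1/4·(x + 1) + 0·(x + 1)² + 1/36·(x + 1)³.
With (x + 1) = 3/4: S(-1/4) = -557/256.

-2.1758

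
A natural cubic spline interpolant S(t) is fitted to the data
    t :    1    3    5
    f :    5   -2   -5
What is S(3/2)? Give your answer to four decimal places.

Let M_i = S''(x_i). Step sizes h_i = 2, 2; slopes of the chords Δ_i = (y_(i+1) - y_i)/h_i = -7/2, -3/2.
  2·M_0 + 8·M_1 + 2·M_2 = 6(Δ_1 - Δ_0) = 12
Natural end conditions: M_0 = M_2 = 0.
Forward elimination and back-substitution give M_0 = 0, M_1 = 3/2, M_2 = 0.
On [1, 3], S(t) = 5 - 4·(t - 1) + 0·(t - 1)² + 1/8·(t - 1)³.
With (t - 1) = 1/2: S(3/2) = 193/64.

3.0156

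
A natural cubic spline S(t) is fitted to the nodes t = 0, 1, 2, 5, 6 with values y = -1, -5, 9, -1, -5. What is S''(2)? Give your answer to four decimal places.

Put M_i = S'' at the i-th knot. Here h = (1, 1, 3, 1) and Δ = (-4, 14, -10/3, -4), so the interior equations h_(i-1)·M_(i-1) + 2(h_(i-1)+h_i)·M_i + h_i·M_(i+1) = 6(Δ_i − Δ_(i-1)) read
  1·M_0 + 4·M_1 + 1·M_2 = 6(Δ_1 - Δ_0) = 108
  1·M_1 + 8·M_2 + 3·M_3 = 6(Δ_2 - Δ_1) = -104
  3·M_2 + 8·M_3 + 1·M_4 = 6(Δ_3 - Δ_2) = -4
Natural end conditions: M_0 = M_4 = 0.
Forward elimination and back-substitution give M_0 = 0, M_1 = 1690/53, M_2 = -1036/53, M_3 = 362/53, M_4 = 0.

-19.5472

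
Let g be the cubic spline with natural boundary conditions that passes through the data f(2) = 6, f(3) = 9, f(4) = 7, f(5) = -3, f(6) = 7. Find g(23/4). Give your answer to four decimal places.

3.1314

Put σ_i = g'' at the i-th knot. Here h = (1, 1, 1, 1) and Δ = (3, -2, -10, 10), so the interior equations h_(i-1)·σ_(i-1) + 2(h_(i-1)+h_i)·σ_i + h_i·σ_(i+1) = 6(Δ_i − Δ_(i-1)) read
  1·σ_0 + 4·σ_1 + 1·σ_2 = 6(Δ_1 - Δ_0) = -30
  1·σ_1 + 4·σ_2 + 1·σ_3 = 6(Δ_2 - Δ_1) = -48
  1·σ_2 + 4·σ_3 + 1·σ_4 = 6(Δ_3 - Δ_2) = 120
Natural end conditions: σ_0 = σ_4 = 0.
Hence σ_0 = 0, σ_1 = -69/28, σ_2 = -141/7, σ_3 = 981/28, σ_4 = 0.
On [5, 6], g(x) = -3 - 47/28·(x - 5) + 981/56·(x - 5)² - 327/56·(x - 5)³.
With (x - 5) = 3/4: g(23/4) = 11223/3584.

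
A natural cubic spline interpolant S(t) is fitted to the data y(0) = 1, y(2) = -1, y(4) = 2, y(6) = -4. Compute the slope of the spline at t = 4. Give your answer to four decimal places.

-0.2667

Write σ_i for S''(x_i). With h_i = 2, 2, 2 and divided differences Δ_i = -1, 3/2, -3, the continuity of S' gives the tridiagonal system
  2·σ_0 + 8·σ_1 + 2·σ_2 = 6(Δ_1 - Δ_0) = 15
  2·σ_1 + 8·σ_2 + 2·σ_3 = 6(Δ_2 - Δ_1) = -27
Natural end conditions: σ_0 = σ_3 = 0.
Solving: σ_0 = 0, σ_1 = 29/10, σ_2 = -41/10, σ_3 = 0.
On [4, 6], S'(t) = b_2 + 2c_2·(t - 4) + 3d_2·(t - 4)² with b_2 = Δ_2 - h_2(2σ_2 + σ_3)/6 = -4/15, c_2 = σ_2/2 = -41/20, d_2 = (σ_3 - σ_2)/(6h_2) = 41/120. So S'(4) = -4/15.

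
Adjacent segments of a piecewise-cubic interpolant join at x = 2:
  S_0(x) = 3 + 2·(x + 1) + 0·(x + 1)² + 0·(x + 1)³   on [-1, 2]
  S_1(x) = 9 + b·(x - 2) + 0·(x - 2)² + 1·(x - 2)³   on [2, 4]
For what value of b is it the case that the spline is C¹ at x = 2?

2

S_0'(x) = 2 + 0·(x + 1) + 0·(x + 1)², so S_0'(2) = 2. On the right, S_1'(2) = b, so b = 2.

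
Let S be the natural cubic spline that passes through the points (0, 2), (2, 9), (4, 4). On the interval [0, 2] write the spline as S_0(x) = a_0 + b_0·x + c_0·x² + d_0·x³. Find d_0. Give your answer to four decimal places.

Write σ_i for S''(x_i). With h_i = 2, 2 and divided differences Δ_i = 7/2, -5/2, the continuity of S' gives the tridiagonal system
  2·σ_0 + 8·σ_1 + 2·σ_2 = 6(Δ_1 - Δ_0) = -36
Natural end conditions: σ_0 = σ_2 = 0.
Hence σ_0 = 0, σ_1 = -9/2, σ_2 = 0.
On [0, 2], with S_0(x) = a_0 + b_0·x + c_0·x² + d_0·x³: c_0 = σ_0/2 = 0, d_0 = (σ_1 - σ_0)/(6h_0) = -3/8, b_0 = Δ_0 - h_0(2σ_0 + σ_1)/6 = 5.

-0.3750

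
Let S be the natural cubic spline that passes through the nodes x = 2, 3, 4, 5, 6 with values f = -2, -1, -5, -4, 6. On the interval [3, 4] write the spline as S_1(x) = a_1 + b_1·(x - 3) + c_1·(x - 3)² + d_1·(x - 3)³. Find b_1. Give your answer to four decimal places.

-2.0714

Put m_i = S'' at the i-th knot. Here h = (1, 1, 1, 1) and Δ = (1, -4, 1, 10), so the interior equations h_(i-1)·m_(i-1) + 2(h_(i-1)+h_i)·m_i + h_i·m_(i+1) = 6(Δ_i − Δ_(i-1)) read
  1·m_0 + 4·m_1 + 1·m_2 = 6(Δ_1 - Δ_0) = -30
  1·m_1 + 4·m_2 + 1·m_3 = 6(Δ_2 - Δ_1) = 30
  1·m_2 + 4·m_3 + 1·m_4 = 6(Δ_3 - Δ_2) = 54
Natural end conditions: m_0 = m_4 = 0.
Forward elimination and back-substitution give m_0 = 0, m_1 = -129/14, m_2 = 48/7, m_3 = 165/14, m_4 = 0.
On [3, 4], with S_1(x) = a_1 + b_1·(x - 3) + c_1·(x - 3)² + d_1·(x - 3)³: c_1 = m_1/2 = -129/28, d_1 = (m_2 - m_1)/(6h_1) = 75/28, b_1 = Δ_1 - h_1(2m_1 + m_2)/6 = -29/14.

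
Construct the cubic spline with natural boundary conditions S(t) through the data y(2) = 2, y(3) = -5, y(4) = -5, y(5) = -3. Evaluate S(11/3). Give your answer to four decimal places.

-5.5383

Write σ_i for S''(x_i). With h_i = 1, 1, 1 and divided differences Δ_i = -7, 0, 2, the continuity of S' gives the tridiagonal system
  1·σ_0 + 4·σ_1 + 1·σ_2 = 6(Δ_1 - Δ_0) = 42
  1·σ_1 + 4·σ_2 + 1·σ_3 = 6(Δ_2 - Δ_1) = 12
Natural end conditions: σ_0 = σ_3 = 0.
Forward elimination and back-substitution give σ_0 = 0, σ_1 = 52/5, σ_2 = 2/5, σ_3 = 0.
On [3, 4], S(t) = -5 - 53/15·(t - 3) + 26/5·(t - 3)² - 5/3·(t - 3)³.
With (t - 3) = 2/3: S(11/3) = -2243/405.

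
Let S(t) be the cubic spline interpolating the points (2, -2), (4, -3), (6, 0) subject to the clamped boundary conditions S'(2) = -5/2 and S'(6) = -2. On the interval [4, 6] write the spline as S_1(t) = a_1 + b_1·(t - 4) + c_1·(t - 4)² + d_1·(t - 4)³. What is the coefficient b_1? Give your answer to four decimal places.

1.8750

Let σ_i = S''(x_i). Step sizes h_i = 2, 2; slopes of the chords Δ_i = (y_(i+1) - y_i)/h_i = -1/2, 3/2.
  2·σ_0 + 8·σ_1 + 2·σ_2 = 6(Δ_1 - Δ_0) = 12
Clamped end conditions give two more equations: 2h_0·σ_0 + h_0·σ_1 = 6(Δ_0 - S'(2)) = 12 and h_1·σ_1 + 2h_1·σ_2 = 6(S'(6) - Δ_1) = -21.
Forward elimination and back-substitution give σ_0 = 13/8, σ_1 = 11/4, σ_2 = -53/8.
On [4, 6], with S_1(t) = a_1 + b_1·(t - 4) + c_1·(t - 4)² + d_1·(t - 4)³: c_1 = σ_1/2 = 11/8, d_1 = (σ_2 - σ_1)/(6h_1) = -25/32, b_1 = Δ_1 - h_1(2σ_1 + σ_2)/6 = 15/8.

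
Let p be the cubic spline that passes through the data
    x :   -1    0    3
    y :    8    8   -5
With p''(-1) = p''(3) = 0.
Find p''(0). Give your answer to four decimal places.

Write m_i for p''(x_i). With h_i = 1, 3 and divided differences Δ_i = 0, -13/3, the continuity of p' gives the tridiagonal system
  1·m_0 + 8·m_1 + 3·m_2 = 6(Δ_1 - Δ_0) = -26
Natural end conditions: m_0 = m_2 = 0.
Solving: m_0 = 0, m_1 = -13/4, m_2 = 0.

-3.2500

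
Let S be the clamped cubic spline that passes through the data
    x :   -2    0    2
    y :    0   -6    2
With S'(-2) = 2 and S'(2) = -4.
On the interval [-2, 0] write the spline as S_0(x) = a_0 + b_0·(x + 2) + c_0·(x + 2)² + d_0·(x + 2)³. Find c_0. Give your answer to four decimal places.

With M_i denoting the second derivative at x_i, h_i = 2, 2, and Δ_i = (y_(i+1) − y_i)/h_i = -3, 4:
  2·M_0 + 8·M_1 + 2·M_2 = 6(Δ_1 - Δ_0) = 42
Clamped end conditions give two more equations: 2h_0·M_0 + h_0·M_1 = 6(Δ_0 - S'(-2)) = -30 and h_1·M_1 + 2h_1·M_2 = 6(S'(2) - Δ_1) = -48.
Solving the tridiagonal system: M_0 = -57/4, M_1 = 27/2, M_2 = -75/4.
On [-2, 0], with S_0(x) = a_0 + b_0·(x + 2) + c_0·(x + 2)² + d_0·(x + 2)³: c_0 = M_0/2 = -57/8, d_0 = (M_1 - M_0)/(6h_0) = 37/16, b_0 = Δ_0 - h_0(2M_0 + M_1)/6 = 2.

-7.1250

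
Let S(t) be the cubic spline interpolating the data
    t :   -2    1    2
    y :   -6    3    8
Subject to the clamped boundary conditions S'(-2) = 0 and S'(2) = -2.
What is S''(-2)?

Let M_i = S''(x_i). Step sizes h_i = 3, 1; slopes of the chords Δ_i = (y_(i+1) - y_i)/h_i = 3, 5.
  3·M_0 + 8·M_1 + 1·M_2 = 6(Δ_1 - Δ_0) = 12
Clamped end conditions give two more equations: 2h_0·M_0 + h_0·M_1 = 6(Δ_0 - S'(-2)) = 18 and h_1·M_1 + 2h_1·M_2 = 6(S'(2) - Δ_1) = -42.
Hence M_0 = 1, M_1 = 4, M_2 = -23.

1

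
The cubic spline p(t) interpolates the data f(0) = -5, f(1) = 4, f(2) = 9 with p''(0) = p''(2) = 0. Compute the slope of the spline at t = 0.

With m_i denoting the second derivative at x_i, h_i = 1, 1, and Δ_i = (y_(i+1) − y_i)/h_i = 9, 5:
  1·m_0 + 4·m_1 + 1·m_2 = 6(Δ_1 - Δ_0) = -24
Natural end conditions: m_0 = m_2 = 0.
Solving the tridiagonal system: m_0 = 0, m_1 = -6, m_2 = 0.
On [0, 1], p'(t) = b_0 + 2c_0·t + 3d_0·t² with b_0 = Δ_0 - h_0(2m_0 + m_1)/6 = 10, c_0 = m_0/2 = 0, d_0 = (m_1 - m_0)/(6h_0) = -1. So p'(0) = 10.

10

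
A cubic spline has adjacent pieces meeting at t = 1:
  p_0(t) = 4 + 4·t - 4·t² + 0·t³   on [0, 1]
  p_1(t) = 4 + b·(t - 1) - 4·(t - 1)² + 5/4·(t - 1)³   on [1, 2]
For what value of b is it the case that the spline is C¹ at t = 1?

-4

p_0'(t) = 4 - 8·t + 0·t², so p_0'(1) = -4. On the right, p_1'(1) = b, so b = -4.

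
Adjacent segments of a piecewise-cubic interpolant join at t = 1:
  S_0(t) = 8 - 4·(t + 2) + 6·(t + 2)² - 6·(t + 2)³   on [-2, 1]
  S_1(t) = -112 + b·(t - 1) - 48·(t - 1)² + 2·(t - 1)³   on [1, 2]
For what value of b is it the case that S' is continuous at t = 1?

S_0'(t) = -4 + 12·(t + 2) - 18·(t + 2)², so S_0'(1) = -130. On the right, S_1'(1) = b, so b = -130.

-130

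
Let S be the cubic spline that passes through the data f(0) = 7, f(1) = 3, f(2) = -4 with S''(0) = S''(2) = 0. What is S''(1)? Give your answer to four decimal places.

Put M_i = S'' at the i-th knot. Here h = (1, 1) and Δ = (-4, -7), so the interior equations h_(i-1)·M_(i-1) + 2(h_(i-1)+h_i)·M_i + h_i·M_(i+1) = 6(Δ_i − Δ_(i-1)) read
  1·M_0 + 4·M_1 + 1·M_2 = 6(Δ_1 - Δ_0) = -18
Natural end conditions: M_0 = M_2 = 0.
Solving: M_0 = 0, M_1 = -9/2, M_2 = 0.

-4.5000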